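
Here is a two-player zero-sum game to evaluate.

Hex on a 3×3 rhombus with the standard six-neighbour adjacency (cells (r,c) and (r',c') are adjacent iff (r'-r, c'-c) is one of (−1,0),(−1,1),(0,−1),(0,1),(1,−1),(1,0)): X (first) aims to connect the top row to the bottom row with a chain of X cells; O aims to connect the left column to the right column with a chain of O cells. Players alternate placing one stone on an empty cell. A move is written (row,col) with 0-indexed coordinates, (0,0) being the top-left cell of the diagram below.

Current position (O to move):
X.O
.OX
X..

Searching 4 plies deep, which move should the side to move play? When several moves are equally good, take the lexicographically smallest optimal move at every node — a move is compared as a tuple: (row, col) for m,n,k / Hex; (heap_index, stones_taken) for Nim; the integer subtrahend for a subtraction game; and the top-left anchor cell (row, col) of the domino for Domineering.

[X.O/.OX/X..] O move#1: (0,1):-1/XOO/.OX/X.., (1,0):+1/X.O/OOX/X..*, (2,1):-1/X.O/.OX/XO., (2,2):-1/X.O/.OX/X.O
[X.O/OOX/X..] end (terminal -1, X#2); searched X.O/.OX/X.. to 4

O's best at [X.O/.OX/X..]: (1,0)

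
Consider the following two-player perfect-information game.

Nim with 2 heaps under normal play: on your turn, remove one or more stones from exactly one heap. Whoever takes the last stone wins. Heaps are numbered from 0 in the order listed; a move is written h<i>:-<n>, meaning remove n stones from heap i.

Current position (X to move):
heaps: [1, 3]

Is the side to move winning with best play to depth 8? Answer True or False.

p1 X@[(1,3)]: h0:-1[(0,3)]-1 h1:-1[(1,2)]-1 h1:-2[(1,1)]+1* h1:-3[(1,0)]-1
p2 O@[(1,1)]: h0:-1[(0,1)]-1* h1:-1[(1,0)]-1
p3 X@[(0,1)]: h1:-1[(0,0)]+1*
p4 O@[(0,0)] terminal -1; root [(1,3)] d8

X winning at [(1,3)]: True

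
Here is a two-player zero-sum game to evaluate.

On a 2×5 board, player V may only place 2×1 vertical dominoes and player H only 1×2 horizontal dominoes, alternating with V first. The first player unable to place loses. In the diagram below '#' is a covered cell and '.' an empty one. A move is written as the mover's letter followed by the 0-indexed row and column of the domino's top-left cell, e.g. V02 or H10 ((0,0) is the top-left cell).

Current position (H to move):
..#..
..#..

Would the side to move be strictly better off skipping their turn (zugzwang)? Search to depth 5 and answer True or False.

zugzwang(..#../..#.., H) = True

p1 H@[..#../..#..]: H00[###../..#..]-1* H03[..###/..#..]-1 H10[..#../###..]-1 H13[..#../..###]-1
p2 V@[###../..#..]: V03[####./..##.]+1* V04[###.#/..#.#]+1
p3 H@[####./..##.]: H10[####./####.]-1*
p4 V@[####./####.]: V04[#####/#####]+1*
p5 H@[#####/#####] terminal -1; root [..#../..#..] d5
suppose H passes — search the same position with V to move:
pass> p1 V@[..#../..#..]: V00[#.#../#.#..]-1* V01[.##../.##..]-1 V03[..##./..##.]-1 V04[..#.#/..#.#]-1
pass> p2 H@[#.#../#.#..]: H03[#.###/#.#..]+1* H13[#.#../#.###]+1
pass> p3 V@[#.###/#.#..]: V01[#####/###..]-1*
pass> p4 H@[#####/###..]: H13[#####/#####]+1*
pass> p5 V@[#####/#####] terminal -1; root [..#../..#..] d5
for H: play -1, pass +1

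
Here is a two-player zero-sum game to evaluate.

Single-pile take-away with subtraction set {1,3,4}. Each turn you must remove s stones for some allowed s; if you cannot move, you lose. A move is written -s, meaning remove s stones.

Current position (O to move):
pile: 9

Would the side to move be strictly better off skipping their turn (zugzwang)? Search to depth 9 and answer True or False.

[9] O move#1: -1:-1/8*, -3:-1/6, -4:-1/5
[8] X move#2: -1:+1/7*, -3:-1/5, -4:-1/4
[7] O move#3: -1:-1/6*, -3:-1/4, -4:-1/3
[6] X move#4: -1:-1/5, -3:-1/3, -4:+1/2*
[2] O move#5: -1:-1/1*
[1] X move#6: -1:+1/0*
[0] end (terminal -1, O#7); searched 9 to 9
pass branch (X moves first from the same position):
  | [9] X move#1: -1:-1/8*, -3:-1/6, -4:-1/5
  | [8] O move#2: -1:+1/7*, -3:-1/5, -4:-1/4
  | [7] X move#3: -1:-1/6*, -3:-1/4, -4:-1/3
  | [6] O move#4: -1:-1/5, -3:-1/3, -4:+1/2*
  | [2] X move#5: -1:-1/1*
  | [1] O move#6: -1:+1/0*
  | [0] end (terminal -1, X#7); searched 9 to 9
O moving scores -1; O passing scores +1

zugzwang(9, O) = True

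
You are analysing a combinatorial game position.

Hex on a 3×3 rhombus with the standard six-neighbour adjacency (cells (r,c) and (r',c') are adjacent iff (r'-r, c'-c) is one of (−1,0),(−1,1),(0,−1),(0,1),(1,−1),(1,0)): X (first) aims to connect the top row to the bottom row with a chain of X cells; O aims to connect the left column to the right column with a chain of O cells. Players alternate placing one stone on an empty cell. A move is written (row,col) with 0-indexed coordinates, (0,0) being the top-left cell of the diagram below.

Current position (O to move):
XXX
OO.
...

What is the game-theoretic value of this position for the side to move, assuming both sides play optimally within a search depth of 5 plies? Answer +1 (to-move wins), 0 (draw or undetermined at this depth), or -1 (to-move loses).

p1 O@[XXX/OO./...]: (1,2)[XXX/OOO/...]+1* (2,0)[XXX/OO./O..]-1 (2,1)[XXX/OO./.O.]+1 (2,2)[XXX/OO./..O]+1
p2 X@[XXX/OOO/...] terminal -1; root [XXX/OO./...] d5

value(XXX/OO./..., O) = +1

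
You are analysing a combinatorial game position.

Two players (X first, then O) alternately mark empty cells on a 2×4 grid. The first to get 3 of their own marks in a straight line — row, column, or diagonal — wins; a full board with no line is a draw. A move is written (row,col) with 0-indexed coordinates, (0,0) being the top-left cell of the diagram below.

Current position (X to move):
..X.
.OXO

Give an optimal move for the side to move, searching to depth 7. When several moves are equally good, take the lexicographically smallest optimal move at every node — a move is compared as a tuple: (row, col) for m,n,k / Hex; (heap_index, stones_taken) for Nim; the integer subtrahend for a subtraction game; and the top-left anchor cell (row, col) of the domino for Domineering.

X's best at [..X./.OXO]: (0,1)

p1 X@[..X./.OXO]: (0,0)[X.X./.OXO]+0 (0,1)[.XX./.OXO]+1* (0,3)[..XX/.OXO]+0 (1,0)[..X./XOXO]+0
p2 O@[.XX./.OXO]: (0,0)[OXX./.OXO]-1* (0,3)[.XXO/.OXO]-1 (1,0)[.XX./OOXO]-1
p3 X@[OXX./.OXO]: (0,3)[OXXX/.OXO]+1* (1,0)[OXX./XOXO]+0
p4 O@[OXXX/.OXO] terminal -1; root [..X./.OXO] d7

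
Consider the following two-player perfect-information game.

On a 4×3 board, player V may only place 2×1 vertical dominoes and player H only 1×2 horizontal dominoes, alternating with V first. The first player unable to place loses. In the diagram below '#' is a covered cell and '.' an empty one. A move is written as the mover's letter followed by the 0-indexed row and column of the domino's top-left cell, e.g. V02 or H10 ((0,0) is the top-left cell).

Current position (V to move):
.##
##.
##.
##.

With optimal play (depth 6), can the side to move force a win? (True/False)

p1 V@[.##/##./##./##.]: V12[.##/###/###/##.]+1* V22[.##/##./###/###]+1
p2 H@[.##/###/###/##.] terminal -1; root [.##/##./##./##.] d6

V winning at [.##/##./##./##.]: True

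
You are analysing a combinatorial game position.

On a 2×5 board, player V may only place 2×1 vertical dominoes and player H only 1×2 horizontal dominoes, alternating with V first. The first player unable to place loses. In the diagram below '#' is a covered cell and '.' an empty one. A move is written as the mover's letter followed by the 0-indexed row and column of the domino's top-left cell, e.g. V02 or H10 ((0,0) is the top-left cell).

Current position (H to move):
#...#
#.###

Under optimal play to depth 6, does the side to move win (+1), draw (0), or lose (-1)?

value(#...#/#.###, H) = +1

ply 1, H at #...#/#.### | H01=+1→###.#/#.###*; H02=-1→#.###/#.###
ply 2: ###.#/#.### is terminal -1 (V); from #...#/#.### depth 6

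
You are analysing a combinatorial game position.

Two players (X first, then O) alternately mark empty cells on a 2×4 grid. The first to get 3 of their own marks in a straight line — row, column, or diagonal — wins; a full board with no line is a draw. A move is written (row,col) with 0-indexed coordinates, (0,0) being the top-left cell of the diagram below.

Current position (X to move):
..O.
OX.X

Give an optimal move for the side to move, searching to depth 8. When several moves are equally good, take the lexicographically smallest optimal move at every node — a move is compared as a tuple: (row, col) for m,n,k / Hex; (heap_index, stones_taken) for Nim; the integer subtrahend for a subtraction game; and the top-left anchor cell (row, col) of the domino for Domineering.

X's best at [..O./OX.X]: (1,2)

p1 X@[..O./OX.X]: (0,0)[X.O./OX.X]+0 (0,1)[.XO./OX.X]+0 (0,3)[..OX/OX.X]+0 (1,2)[..O./OXXX]+1*
p2 O@[..O./OXXX] terminal -1; root [..O./OX.X] d8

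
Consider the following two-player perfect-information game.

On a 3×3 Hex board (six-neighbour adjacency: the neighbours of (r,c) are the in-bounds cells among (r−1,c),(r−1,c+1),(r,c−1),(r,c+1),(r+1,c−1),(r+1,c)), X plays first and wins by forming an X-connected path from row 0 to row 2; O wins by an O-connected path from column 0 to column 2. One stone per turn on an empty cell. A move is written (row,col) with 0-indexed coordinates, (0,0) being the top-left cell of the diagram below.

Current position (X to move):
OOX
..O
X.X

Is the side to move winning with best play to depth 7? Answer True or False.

p1 X@[OOX/..O/X.X]: (1,0)[OOX/X.O/X.X]-1 (1,1)[OOX/.XO/X.X]+1* (2,1)[OOX/..O/XXX]-1
p2 O@[OOX/.XO/X.X] terminal -1; root [OOX/..O/X.X] d7

X winning at [OOX/..O/X.X]: True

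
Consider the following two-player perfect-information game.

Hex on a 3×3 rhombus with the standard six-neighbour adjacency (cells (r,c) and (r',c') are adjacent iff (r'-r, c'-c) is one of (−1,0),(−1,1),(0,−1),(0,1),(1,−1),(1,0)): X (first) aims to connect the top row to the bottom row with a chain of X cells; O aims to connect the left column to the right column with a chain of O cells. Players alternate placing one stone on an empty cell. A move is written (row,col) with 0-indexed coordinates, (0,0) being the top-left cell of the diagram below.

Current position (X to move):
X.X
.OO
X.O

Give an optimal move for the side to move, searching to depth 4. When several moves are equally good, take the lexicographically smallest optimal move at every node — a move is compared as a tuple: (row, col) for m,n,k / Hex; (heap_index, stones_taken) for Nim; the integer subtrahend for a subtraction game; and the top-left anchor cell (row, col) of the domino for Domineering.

X's best at [X.X/.OO/X.O]: (1,0)

[X.X/.OO/X.O] X move#1: (0,1):-1/XXX/.OO/X.O, (1,0):+1/X.X/XOO/X.O*, (2,1):-1/X.X/.OO/XXO
[X.X/XOO/X.O] end (terminal -1, O#2); searched X.X/.OO/X.O to 4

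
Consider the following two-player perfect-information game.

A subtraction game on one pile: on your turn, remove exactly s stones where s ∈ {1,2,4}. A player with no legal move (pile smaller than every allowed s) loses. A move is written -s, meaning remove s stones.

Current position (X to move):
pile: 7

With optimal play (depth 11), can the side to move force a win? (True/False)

ply 1, X at 7 | -1=+1→6*; -2=-1→5; -4=+1→3
ply 2, O at 6 | -1=-1→5*; -2=-1→4; -4=-1→2
ply 3, X at 5 | -1=-1→4; -2=+1→3*; -4=-1→1
ply 4, O at 3 | -1=-1→2*; -2=-1→1
ply 5, X at 2 | -1=-1→1; -2=+1→0*
ply 6: 0 is terminal -1 (O); from 7 depth 11

X winning at [7]: True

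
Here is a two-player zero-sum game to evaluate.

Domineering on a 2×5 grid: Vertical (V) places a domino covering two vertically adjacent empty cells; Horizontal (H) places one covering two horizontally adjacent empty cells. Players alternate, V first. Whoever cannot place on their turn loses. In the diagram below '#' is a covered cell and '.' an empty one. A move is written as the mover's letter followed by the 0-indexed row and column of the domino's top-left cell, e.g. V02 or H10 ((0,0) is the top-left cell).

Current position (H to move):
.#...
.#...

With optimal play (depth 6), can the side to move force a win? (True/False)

H winning at [.#.../.#...]: False

ply 1, H at .#.../.#... | H02=-1→.###./.#...*; H03=-1→.#.##/.#...; H12=-1→.#.../.###.; H13=-1→.#.../.#.##
ply 2, V at .###./.#... | V00=-1→####./##...; V04=+1→.####/.#..#*
ply 3, H at .####/.#..# | H12=-1→.####/.####*
ply 4, V at .####/.#### | V00=+1→#####/#####*
ply 5: #####/##### is terminal -1 (H); from .#.../.#... depth 6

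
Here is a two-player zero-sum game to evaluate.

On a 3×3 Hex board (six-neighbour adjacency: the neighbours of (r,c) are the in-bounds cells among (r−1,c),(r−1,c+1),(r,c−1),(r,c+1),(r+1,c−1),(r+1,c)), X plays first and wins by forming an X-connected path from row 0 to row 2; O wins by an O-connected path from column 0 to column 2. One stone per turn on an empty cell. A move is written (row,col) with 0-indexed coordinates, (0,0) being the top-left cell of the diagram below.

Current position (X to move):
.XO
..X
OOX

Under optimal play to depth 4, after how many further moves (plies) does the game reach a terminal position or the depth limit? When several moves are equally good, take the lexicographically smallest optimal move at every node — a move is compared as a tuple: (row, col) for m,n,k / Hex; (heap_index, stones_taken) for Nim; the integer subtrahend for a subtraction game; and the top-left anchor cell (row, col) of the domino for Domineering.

ply 1, X at .XO/..X/OOX | (0,0)=-1→XXO/..X/OOX; (1,0)=-1→.XO/X.X/OOX; (1,1)=+1→.XO/.XX/OOX*
ply 2: .XO/.XX/OOX is terminal -1 (O); from .XO/..X/OOX depth 4

PV length from [.XO/..X/OOX]: 1 ply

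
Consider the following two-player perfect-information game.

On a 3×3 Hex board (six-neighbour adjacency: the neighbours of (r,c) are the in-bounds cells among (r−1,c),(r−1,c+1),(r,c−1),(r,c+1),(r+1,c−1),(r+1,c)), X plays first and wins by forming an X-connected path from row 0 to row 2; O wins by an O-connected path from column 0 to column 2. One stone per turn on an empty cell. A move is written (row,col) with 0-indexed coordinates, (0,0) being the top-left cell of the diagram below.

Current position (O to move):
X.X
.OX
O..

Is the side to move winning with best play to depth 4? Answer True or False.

O winning at [X.X/.OX/O..]: False

ply 1, O at X.X/.OX/O.. | (0,1)=-1→XOX/.OX/O..*; (1,0)=-1→X.X/OOX/O..; (2,1)=-1→X.X/.OX/OO.; (2,2)=-1→X.X/.OX/O.O
ply 2, X at XOX/.OX/O.. | (1,0)=+1→XOX/XOX/O..*; (2,1)=+1→XOX/.OX/OX.; (2,2)=+1→XOX/.OX/O.X
ply 3, O at XOX/XOX/O.. | (2,1)=-1→XOX/XOX/OO.*; (2,2)=-1→XOX/XOX/O.O
ply 4, X at XOX/XOX/OO. | (2,2)=+1→XOX/XOX/OOX*
ply 5: XOX/XOX/OOX is terminal -1 (O); from X.X/.OX/O.. depth 4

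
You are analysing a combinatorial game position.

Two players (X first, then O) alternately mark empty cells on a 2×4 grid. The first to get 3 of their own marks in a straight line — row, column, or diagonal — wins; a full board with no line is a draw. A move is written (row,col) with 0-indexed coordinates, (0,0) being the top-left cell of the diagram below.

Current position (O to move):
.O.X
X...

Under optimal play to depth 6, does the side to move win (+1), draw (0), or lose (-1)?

value(.O.X/X..., O) = 0

p1 O@[.O.X/X...]: (0,0)[OO.X/X...]+0* (0,2)[.OOX/X...]+0 (1,1)[.O.X/XO..]+0 (1,2)[.O.X/X.O.]+0 (1,3)[.O.X/X..O]+0
p2 X@[OO.X/X...]: (0,2)[OOXX/X...]+0* (1,1)[OO.X/XX..]-1 (1,2)[OO.X/X.X.]-1 (1,3)[OO.X/X..X]-1
p3 O@[OOXX/X...]: (1,1)[OOXX/XO..]+0* (1,2)[OOXX/X.O.]+0 (1,3)[OOXX/X..O]+0
p4 X@[OOXX/XO..]: (1,2)[OOXX/XOX.]+0* (1,3)[OOXX/XO.X]+0
p5 O@[OOXX/XOX.]: (1,3)[OOXX/XOXO]+0*
p6 X@[OOXX/XOXO] terminal +0; root [.O.X/X...] d6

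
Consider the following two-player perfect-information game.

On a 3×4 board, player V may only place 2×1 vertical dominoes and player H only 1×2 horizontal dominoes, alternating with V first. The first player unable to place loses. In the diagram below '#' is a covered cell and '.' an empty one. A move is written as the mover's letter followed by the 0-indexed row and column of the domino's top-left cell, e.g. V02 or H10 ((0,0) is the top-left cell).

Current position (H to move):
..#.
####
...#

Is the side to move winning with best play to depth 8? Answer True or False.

H winning at [..#./####/...#]: True

p1 H@[..#./####/...#]: H00[###./####/...#]+1* H20[..#./####/##.#]+1 H21[..#./####/.###]+1
p2 V@[###./####/...#] terminal -1; root [..#./####/...#] d8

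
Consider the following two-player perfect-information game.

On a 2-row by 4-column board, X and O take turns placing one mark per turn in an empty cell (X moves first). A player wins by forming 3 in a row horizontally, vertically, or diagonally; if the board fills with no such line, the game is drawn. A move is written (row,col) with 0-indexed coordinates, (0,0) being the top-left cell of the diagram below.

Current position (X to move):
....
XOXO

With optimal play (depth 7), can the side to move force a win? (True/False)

X winning at [..../XOXO]: False

ply 1, X at ..../XOXO | (0,0)=+0→X.../XOXO*; (0,1)=+0→.X../XOXO; (0,2)=+0→..X./XOXO; (0,3)=+0→...X/XOXO
ply 2, O at X.../XOXO | (0,1)=+0→XO../XOXO*; (0,2)=+0→X.O./XOXO; (0,3)=+0→X..O/XOXO
ply 3, X at XO../XOXO | (0,2)=+0→XOX./XOXO*; (0,3)=+0→XO.X/XOXO
ply 4, O at XOX./XOXO | (0,3)=+0→XOXO/XOXO*
ply 5: XOXO/XOXO is terminal +0 (X); from ..../XOXO depth 7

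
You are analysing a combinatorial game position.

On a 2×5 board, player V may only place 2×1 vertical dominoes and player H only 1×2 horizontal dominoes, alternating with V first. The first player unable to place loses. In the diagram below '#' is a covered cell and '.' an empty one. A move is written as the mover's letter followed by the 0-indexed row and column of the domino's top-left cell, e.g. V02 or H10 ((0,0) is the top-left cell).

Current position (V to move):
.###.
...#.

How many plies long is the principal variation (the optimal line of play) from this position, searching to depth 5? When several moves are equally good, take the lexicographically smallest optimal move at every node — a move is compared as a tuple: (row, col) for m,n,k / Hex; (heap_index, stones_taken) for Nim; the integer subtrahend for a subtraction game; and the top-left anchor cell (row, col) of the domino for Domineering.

PV length from [.###./...#.]: 3 plies

[.###./...#.] V move#1: V00:+1/####./#..#.*, V04:-1/.####/...##
[####./#..#.] H move#2: H11:-1/####./####.*
[####./####.] V move#3: V04:+1/#####/#####*
[#####/#####] end (terminal -1, H#4); searched .###./...#. to 5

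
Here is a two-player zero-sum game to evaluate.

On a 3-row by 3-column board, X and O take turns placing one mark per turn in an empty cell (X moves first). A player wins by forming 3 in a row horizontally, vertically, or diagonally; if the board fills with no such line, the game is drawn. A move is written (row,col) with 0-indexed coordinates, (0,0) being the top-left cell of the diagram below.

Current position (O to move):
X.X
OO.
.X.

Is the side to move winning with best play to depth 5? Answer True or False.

p1 O@[X.X/OO./.X.]: (0,1)[XOX/OO./.X.]+0 (1,2)[X.X/OOO/.X.]+1* (2,0)[X.X/OO./OX.]-1 (2,2)[X.X/OO./.XO]-1
p2 X@[X.X/OOO/.X.] terminal -1; root [X.X/OO./.X.] d5

O winning at [X.X/OO./.X.]: True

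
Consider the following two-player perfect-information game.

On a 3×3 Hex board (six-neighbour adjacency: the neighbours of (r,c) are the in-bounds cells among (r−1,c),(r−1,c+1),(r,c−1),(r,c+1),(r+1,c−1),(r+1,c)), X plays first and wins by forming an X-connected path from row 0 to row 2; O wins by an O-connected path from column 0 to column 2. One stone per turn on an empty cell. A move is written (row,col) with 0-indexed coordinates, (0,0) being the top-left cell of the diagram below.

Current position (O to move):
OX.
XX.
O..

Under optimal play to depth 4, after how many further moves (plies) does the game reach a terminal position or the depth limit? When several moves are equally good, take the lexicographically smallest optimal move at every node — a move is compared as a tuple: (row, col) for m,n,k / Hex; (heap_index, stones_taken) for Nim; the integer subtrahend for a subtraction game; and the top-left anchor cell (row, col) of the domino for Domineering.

PV length from [OX./XX./O..]: 3 plies

[OX./XX./O..] O move#1: (0,2):-1/OXO/XX./O.., (1,2):-1/OX./XXO/O.., (2,1):+1/OX./XX./OO.*, (2,2):-1/OX./XX./O.O
[OX./XX./OO.] X move#2: (0,2):-1/OXX/XX./OO.*, (1,2):-1/OX./XXX/OO., (2,2):-1/OX./XX./OOX
[OXX/XX./OO.] O move#3: (1,2):+1/OXX/XXO/OO.*, (2,2):+1/OXX/XX./OOO
[OXX/XXO/OO.] end (terminal -1, X#4); searched OX./XX./O.. to 4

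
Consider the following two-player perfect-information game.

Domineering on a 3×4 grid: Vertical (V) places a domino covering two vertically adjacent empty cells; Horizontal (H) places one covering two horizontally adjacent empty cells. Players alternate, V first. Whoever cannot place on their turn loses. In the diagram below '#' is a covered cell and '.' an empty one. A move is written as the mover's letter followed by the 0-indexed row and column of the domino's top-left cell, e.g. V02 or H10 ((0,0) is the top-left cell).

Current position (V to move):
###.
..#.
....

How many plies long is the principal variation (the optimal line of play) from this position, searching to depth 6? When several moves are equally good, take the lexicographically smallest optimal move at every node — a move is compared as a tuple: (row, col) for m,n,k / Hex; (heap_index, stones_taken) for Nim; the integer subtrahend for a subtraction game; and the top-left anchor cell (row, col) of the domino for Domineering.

PV length from [###./..#./....]: 3 plies

[###./..#./....] V move#1: V03:-1/####/..##/...., V10:+1/###./#.#./#...*, V11:+1/###./.##./.#.., V13:-1/###./..##/...#
[###./#.#./#...] H move#2: H21:-1/###./#.#./###.*, H22:-1/###./#.#./#.##
[###./#.#./###.] V move#3: V03:+1/####/#.##/###.*, V13:+1/###./#.##/####
[####/#.##/###.] end (terminal -1, H#4); searched ###./..#./.... to 6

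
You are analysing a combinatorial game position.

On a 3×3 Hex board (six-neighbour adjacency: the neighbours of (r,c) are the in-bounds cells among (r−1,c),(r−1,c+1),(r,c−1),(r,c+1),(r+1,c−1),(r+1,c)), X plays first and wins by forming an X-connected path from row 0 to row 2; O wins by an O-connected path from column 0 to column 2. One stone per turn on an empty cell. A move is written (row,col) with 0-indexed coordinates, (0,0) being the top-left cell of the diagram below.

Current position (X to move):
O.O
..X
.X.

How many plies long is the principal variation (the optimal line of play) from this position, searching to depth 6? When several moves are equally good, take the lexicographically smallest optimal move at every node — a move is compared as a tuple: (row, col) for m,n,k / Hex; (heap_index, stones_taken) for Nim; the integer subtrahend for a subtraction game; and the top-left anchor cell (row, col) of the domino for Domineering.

p1 X@[O.O/..X/.X.]: (0,1)[OXO/..X/.X.]-1* (1,0)[O.O/X.X/.X.]-1 (1,1)[O.O/.XX/.X.]-1 (2,0)[O.O/..X/XX.]-1 (2,2)[O.O/..X/.XX]-1
p2 O@[OXO/..X/.X.]: (1,0)[OXO/O.X/.X.]-1 (1,1)[OXO/.OX/.X.]+1* (2,0)[OXO/..X/OX.]-1 (2,2)[OXO/..X/.XO]-1
p3 X@[OXO/.OX/.X.]: (1,0)[OXO/XOX/.X.]-1* (2,0)[OXO/.OX/XX.]-1 (2,2)[OXO/.OX/.XX]-1
p4 O@[OXO/XOX/.X.]: (2,0)[OXO/XOX/OX.]+1* (2,2)[OXO/XOX/.XO]-1
p5 X@[OXO/XOX/OX.] terminal -1; root [O.O/..X/.X.] d6

PV length from [O.O/..X/.X.]: 4 plies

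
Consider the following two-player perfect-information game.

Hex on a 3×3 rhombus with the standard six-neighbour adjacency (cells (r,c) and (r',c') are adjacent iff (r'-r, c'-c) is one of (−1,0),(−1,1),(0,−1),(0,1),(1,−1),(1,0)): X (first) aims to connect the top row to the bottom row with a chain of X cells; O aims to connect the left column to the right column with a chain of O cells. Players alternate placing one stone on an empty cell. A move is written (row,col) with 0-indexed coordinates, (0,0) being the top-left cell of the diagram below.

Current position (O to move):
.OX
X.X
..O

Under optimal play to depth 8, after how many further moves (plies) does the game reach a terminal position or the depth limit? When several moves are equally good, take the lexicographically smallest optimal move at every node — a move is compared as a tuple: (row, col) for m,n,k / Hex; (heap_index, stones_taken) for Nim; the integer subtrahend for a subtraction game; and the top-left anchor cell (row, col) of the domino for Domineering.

ply 1, O at .OX/X.X/..O | (0,0)=-1→OOX/X.X/..O*; (1,1)=-1→.OX/XOX/..O; (2,0)=-1→.OX/X.X/O.O; (2,1)=-1→.OX/X.X/.OO
ply 2, X at OOX/X.X/..O | (1,1)=+1→OOX/XXX/..O*; (2,0)=+1→OOX/X.X/X.O; (2,1)=+1→OOX/X.X/.XO
ply 3, O at OOX/XXX/..O | (2,0)=-1→OOX/XXX/O.O*; (2,1)=-1→OOX/XXX/.OO
ply 4, X at OOX/XXX/O.O | (2,1)=+1→OOX/XXX/OXO*
ply 5: OOX/XXX/OXO is terminal -1 (O); from .OX/X.X/..O depth 8

PV length from [.OX/X.X/..O]: 4 plies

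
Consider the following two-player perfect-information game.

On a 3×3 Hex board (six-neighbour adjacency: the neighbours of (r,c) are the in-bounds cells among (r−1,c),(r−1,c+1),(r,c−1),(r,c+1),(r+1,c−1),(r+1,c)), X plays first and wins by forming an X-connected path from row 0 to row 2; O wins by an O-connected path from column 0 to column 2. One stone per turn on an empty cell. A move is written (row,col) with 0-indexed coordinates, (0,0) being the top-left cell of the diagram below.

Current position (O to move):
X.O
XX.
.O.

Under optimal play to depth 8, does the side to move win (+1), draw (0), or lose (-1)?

[X.O/XX./.O.] O move#1: (0,1):-1/XOO/XX./.O., (1,2):-1/X.O/XXO/.O., (2,0):+1/X.O/XX./OO.*, (2,2):-1/X.O/XX./.OO
[X.O/XX./OO.] X move#2: (0,1):-1/XXO/XX./OO.*, (1,2):-1/X.O/XXX/OO., (2,2):-1/X.O/XX./OOX
[XXO/XX./OO.] O move#3: (1,2):+1/XXO/XXO/OO.*, (2,2):+1/XXO/XX./OOO
[XXO/XXO/OO.] end (terminal -1, X#4); searched X.O/XX./.O. to 8

value(X.O/XX./.O., O) = +1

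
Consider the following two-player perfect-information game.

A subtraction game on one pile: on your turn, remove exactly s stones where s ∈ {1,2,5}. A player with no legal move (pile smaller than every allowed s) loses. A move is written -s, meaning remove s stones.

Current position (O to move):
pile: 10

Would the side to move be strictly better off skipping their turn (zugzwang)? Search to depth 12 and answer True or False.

ply 1, O at 10 | -1=+1→9*; -2=-1→8; -5=-1→5
ply 2, X at 9 | -1=-1→8*; -2=-1→7; -5=-1→4
ply 3, O at 8 | -1=-1→7; -2=+1→6*; -5=+1→3
ply 4, X at 6 | -1=-1→5*; -2=-1→4; -5=-1→1
ply 5, O at 5 | -1=-1→4; -2=+1→3*; -5=+1→0
ply 6, X at 3 | -1=-1→2*; -2=-1→1
ply 7, O at 2 | -1=-1→1; -2=+1→0*
ply 8: 0 is terminal -1 (X); from 10 depth 12
pass branch (X moves first from the same position):
  | ply 1, X at 10 | -1=+1→9*; -2=-1→8; -5=-1→5
  | ply 2, O at 9 | -1=-1→8*; -2=-1→7; -5=-1→4
  | ply 3, X at 8 | -1=-1→7; -2=+1→6*; -5=+1→3
  | ply 4, O at 6 | -1=-1→5*; -2=-1→4; -5=-1→1
  | ply 5, X at 5 | -1=-1→4; -2=+1→3*; -5=+1→0
  | ply 6, O at 3 | -1=-1→2*; -2=-1→1
  | ply 7, X at 2 | -1=-1→1; -2=+1→0*
  | ply 8: 0 is terminal -1 (O); from 10 depth 12
O moving scores +1; O passing scores -1

zugzwang(10, O) = False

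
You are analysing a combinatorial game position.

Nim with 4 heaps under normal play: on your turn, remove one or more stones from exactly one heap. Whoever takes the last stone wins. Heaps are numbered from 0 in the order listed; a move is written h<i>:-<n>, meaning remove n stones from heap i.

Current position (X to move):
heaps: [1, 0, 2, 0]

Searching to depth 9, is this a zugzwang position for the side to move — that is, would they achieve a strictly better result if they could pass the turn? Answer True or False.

zugzwang((1,0,2,0), X) = False

p1 X@[(1,0,2,0)]: h0:-1[(0,0,2,0)]-1 h2:-1[(1,0,1,0)]+1* h2:-2[(1,0,0,0)]-1
p2 O@[(1,0,1,0)]: h0:-1[(0,0,1,0)]-1* h2:-1[(1,0,0,0)]-1
p3 X@[(0,0,1,0)]: h2:-1[(0,0,0,0)]+1*
p4 O@[(0,0,0,0)] terminal -1; root [(1,0,2,0)] d9
if X skipped the turn, O would face:
~ p1 O@[(1,0,2,0)]: h0:-1[(0,0,2,0)]-1 h2:-1[(1,0,1,0)]+1* h2:-2[(1,0,0,0)]-1
~ p2 X@[(1,0,1,0)]: h0:-1[(0,0,1,0)]-1* h2:-1[(1,0,0,0)]-1
~ p3 O@[(0,0,1,0)]: h2:-1[(0,0,0,0)]+1*
~ p4 X@[(0,0,0,0)] terminal -1; root [(1,0,2,0)] d9
compare (X): move=+1 vs pass=-1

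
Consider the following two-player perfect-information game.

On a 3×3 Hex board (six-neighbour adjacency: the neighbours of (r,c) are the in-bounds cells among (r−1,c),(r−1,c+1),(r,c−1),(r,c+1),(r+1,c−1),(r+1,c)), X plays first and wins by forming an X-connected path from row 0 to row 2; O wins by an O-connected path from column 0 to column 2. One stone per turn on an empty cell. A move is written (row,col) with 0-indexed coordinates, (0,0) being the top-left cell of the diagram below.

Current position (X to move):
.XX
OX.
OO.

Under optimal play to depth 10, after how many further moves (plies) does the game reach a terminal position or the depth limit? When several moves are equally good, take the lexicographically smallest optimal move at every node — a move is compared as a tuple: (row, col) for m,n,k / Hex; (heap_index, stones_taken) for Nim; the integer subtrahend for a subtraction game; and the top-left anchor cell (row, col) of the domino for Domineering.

p1 X@[.XX/OX./OO.]: (0,0)[XXX/OX./OO.]-1* (1,2)[.XX/OXX/OO.]-1 (2,2)[.XX/OX./OOX]-1
p2 O@[XXX/OX./OO.]: (1,2)[XXX/OXO/OO.]+1* (2,2)[XXX/OX./OOO]+1
p3 X@[XXX/OXO/OO.] terminal -1; root [.XX/OX./OO.] d10

PV length from [.XX/OX./OO.]: 2 plies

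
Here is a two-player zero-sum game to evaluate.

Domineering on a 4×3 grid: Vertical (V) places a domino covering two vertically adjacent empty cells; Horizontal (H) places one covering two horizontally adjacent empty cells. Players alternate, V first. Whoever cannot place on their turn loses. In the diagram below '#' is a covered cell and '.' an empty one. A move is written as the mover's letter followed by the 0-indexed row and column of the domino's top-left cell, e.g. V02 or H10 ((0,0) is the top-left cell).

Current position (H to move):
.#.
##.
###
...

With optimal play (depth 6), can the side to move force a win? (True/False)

ply 1, H at .#./##./###/... | H30=-1→.#./##./###/##.*; H31=-1→.#./##./###/.##
ply 2, V at .#./##./###/##. | V02=+1→.##/###/###/##.*
ply 3: .##/###/###/##. is terminal -1 (H); from .#./##./###/... depth 6

H winning at [.#./##./###/...]: False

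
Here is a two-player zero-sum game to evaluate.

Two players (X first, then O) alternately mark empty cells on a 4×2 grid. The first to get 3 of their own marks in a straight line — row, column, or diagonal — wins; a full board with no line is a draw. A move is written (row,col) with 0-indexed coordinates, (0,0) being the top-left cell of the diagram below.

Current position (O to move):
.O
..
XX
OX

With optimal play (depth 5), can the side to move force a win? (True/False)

O winning at [.O/../XX/OX]: False

ply 1, O at .O/../XX/OX | (0,0)=-1→OO/../XX/OX; (1,0)=-1→.O/O./XX/OX; (1,1)=+0→.O/.O/XX/OX*
ply 2, X at .O/.O/XX/OX | (0,0)=+0→XO/.O/XX/OX*; (1,0)=+0→.O/XO/XX/OX
ply 3, O at XO/.O/XX/OX | (1,0)=+0→XO/OO/XX/OX*
ply 4: XO/OO/XX/OX is terminal +0 (X); from .O/../XX/OX depth 5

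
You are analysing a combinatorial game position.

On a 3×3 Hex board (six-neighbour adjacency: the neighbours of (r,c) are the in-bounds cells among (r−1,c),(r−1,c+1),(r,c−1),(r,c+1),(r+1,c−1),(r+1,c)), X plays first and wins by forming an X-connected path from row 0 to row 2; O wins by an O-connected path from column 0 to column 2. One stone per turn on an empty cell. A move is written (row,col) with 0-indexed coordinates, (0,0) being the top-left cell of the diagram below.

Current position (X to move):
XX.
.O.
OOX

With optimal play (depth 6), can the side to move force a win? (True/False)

X winning at [XX./.O./OOX]: False

p1 X@[XX./.O./OOX]: (0,2)[XXX/.O./OOX]-1* (1,0)[XX./XO./OOX]-1 (1,2)[XX./.OX/OOX]-1
p2 O@[XXX/.O./OOX]: (1,0)[XXX/OO./OOX]-1 (1,2)[XXX/.OO/OOX]+1*
p3 X@[XXX/.OO/OOX] terminal -1; root [XX./.O./OOX] d6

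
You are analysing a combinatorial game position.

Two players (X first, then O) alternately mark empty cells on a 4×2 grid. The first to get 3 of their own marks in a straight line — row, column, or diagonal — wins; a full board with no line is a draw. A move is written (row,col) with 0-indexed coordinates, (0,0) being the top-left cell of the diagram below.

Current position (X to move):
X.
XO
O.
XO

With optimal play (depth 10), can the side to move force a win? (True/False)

ply 1, X at X./XO/O./XO | (0,1)=-1→XX/XO/O./XO; (2,1)=+0→X./XO/OX/XO*
ply 2, O at X./XO/OX/XO | (0,1)=+0→XO/XO/OX/XO*
ply 3: XO/XO/OX/XO is terminal +0 (X); from X./XO/O./XO depth 10

X winning at [X./XO/O./XO]: False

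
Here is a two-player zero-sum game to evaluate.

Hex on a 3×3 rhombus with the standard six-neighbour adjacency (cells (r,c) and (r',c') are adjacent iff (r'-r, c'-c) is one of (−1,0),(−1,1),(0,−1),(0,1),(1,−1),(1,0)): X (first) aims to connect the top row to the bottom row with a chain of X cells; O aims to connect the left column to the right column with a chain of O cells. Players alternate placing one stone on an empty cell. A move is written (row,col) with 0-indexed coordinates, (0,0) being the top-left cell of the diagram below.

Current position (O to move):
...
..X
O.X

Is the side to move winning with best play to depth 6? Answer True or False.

O winning at [.../..X/O.X]: True

p1 O@[.../..X/O.X]: (0,0)[O../..X/O.X]-1 (0,1)[.O./..X/O.X]-1 (0,2)[..O/..X/O.X]+1* (1,0)[.../O.X/O.X]-1 (1,1)[.../.OX/O.X]-1 (2,1)[.../..X/OOX]-1
p2 X@[..O/..X/O.X]: (0,0)[X.O/..X/O.X]-1* (0,1)[.XO/..X/O.X]-1 (1,0)[..O/X.X/O.X]-1 (1,1)[..O/.XX/O.X]-1 (2,1)[..O/..X/OXX]-1
p3 O@[X.O/..X/O.X]: (0,1)[XOO/..X/O.X]+1* (1,0)[X.O/O.X/O.X]+1 (1,1)[X.O/.OX/O.X]+1 (2,1)[X.O/..X/OOX]-1
p4 X@[XOO/..X/O.X]: (1,0)[XOO/X.X/O.X]-1* (1,1)[XOO/.XX/O.X]-1 (2,1)[XOO/..X/OXX]-1
p5 O@[XOO/X.X/O.X]: (1,1)[XOO/XOX/O.X]+1* (2,1)[XOO/X.X/OOX]-1
p6 X@[XOO/XOX/O.X] terminal -1; root [.../..X/O.X] d6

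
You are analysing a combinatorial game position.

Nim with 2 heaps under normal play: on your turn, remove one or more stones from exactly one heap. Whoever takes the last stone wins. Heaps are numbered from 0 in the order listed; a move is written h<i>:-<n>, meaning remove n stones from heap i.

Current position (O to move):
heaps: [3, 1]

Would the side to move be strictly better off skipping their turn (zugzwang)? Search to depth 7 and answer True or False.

[(3,1)] O move#1: h0:-1:-1/(2,1), h0:-2:+1/(1,1)*, h0:-3:-1/(0,1), h1:-1:-1/(3,0)
[(1,1)] X move#2: h0:-1:-1/(0,1)*, h1:-1:-1/(1,0)
[(0,1)] O move#3: h1:-1:+1/(0,0)*
[(0,0)] end (terminal -1, X#4); searched (3,1) to 7
suppose O passes — search the same position with X to move:
pass> [(3,1)] X move#1: h0:-1:-1/(2,1), h0:-2:+1/(1,1)*, h0:-3:-1/(0,1), h1:-1:-1/(3,0)
pass> [(1,1)] O move#2: h0:-1:-1/(0,1)*, h1:-1:-1/(1,0)
pass> [(0,1)] X move#3: h1:-1:+1/(0,0)*
pass> [(0,0)] end (terminal -1, O#4); searched (3,1) to 7
for O: play +1, pass -1

zugzwang((3,1), O) = False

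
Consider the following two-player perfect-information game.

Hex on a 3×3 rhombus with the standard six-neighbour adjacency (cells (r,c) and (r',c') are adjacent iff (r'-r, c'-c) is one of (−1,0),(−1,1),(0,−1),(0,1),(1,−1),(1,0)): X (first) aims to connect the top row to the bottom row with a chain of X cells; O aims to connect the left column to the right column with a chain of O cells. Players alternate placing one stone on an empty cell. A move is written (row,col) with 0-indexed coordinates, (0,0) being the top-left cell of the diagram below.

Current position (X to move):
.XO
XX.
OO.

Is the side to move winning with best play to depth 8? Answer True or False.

X winning at [.XO/XX./OO.]: False

[.XO/XX./OO.] X move#1: (0,0):-1/XXO/XX./OO.*, (1,2):-1/.XO/XXX/OO., (2,2):-1/.XO/XX./OOX
[XXO/XX./OO.] O move#2: (1,2):+1/XXO/XXO/OO.*, (2,2):+1/XXO/XX./OOO
[XXO/XXO/OO.] end (terminal -1, X#3); searched .XO/XX./OO. to 8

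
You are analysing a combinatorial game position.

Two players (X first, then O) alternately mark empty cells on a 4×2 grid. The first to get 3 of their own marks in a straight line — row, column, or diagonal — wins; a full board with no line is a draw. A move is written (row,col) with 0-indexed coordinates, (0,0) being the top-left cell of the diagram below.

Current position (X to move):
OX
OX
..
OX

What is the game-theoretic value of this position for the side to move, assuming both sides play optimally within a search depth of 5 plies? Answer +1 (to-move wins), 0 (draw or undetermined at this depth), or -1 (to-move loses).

value(OX/OX/../OX, X) = +1

[OX/OX/../OX] X move#1: (2,0):+0/OX/OX/X./OX, (2,1):+1/OX/OX/.X/OX*
[OX/OX/.X/OX] end (terminal -1, O#2); searched OX/OX/../OX to 5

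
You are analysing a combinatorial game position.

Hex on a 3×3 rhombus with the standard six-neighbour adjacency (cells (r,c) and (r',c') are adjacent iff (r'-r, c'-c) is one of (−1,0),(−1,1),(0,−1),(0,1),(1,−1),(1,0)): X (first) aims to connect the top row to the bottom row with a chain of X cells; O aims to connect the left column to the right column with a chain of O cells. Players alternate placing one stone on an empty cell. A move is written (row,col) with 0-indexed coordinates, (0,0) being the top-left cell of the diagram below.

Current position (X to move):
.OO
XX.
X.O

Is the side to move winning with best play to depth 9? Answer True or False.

[.OO/XX./X.O] X move#1: (0,0):+1/XOO/XX./X.O*, (1,2):-1/.OO/XXX/X.O, (2,1):-1/.OO/XX./XXO
[XOO/XX./X.O] end (terminal -1, O#2); searched .OO/XX./X.O to 9

X winning at [.OO/XX./X.O]: True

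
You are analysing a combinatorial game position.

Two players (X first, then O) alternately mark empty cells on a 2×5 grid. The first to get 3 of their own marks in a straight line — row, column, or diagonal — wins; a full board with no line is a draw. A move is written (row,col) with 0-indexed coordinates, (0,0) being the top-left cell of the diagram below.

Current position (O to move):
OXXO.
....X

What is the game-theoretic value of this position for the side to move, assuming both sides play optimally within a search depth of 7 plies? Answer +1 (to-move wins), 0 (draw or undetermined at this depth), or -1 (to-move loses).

ply 1, O at OXXO./....X | (0,4)=+0→OXXOO/....X*; (1,0)=+0→OXXO./O...X; (1,1)=+0→OXXO./.O..X; (1,2)=+0→OXXO./..O.X; (1,3)=+0→OXXO./...OX
ply 2, X at OXXOO/....X | (1,0)=+0→OXXOO/X...X*; (1,1)=+0→OXXOO/.X..X; (1,2)=+0→OXXOO/..X.X; (1,3)=+0→OXXOO/...XX
ply 3, O at OXXOO/X...X | (1,1)=+0→OXXOO/XO..X*; (1,2)=+0→OXXOO/X.O.X; (1,3)=+0→OXXOO/X..OX
ply 4, X at OXXOO/XO..X | (1,2)=+0→OXXOO/XOX.X*; (1,3)=+0→OXXOO/XO.XX
ply 5, O at OXXOO/XOX.X | (1,3)=+0→OXXOO/XOXOX*
ply 6: OXXOO/XOXOX is terminal +0 (X); from OXXO./....X depth 7

value(OXXO./....X, O) = 0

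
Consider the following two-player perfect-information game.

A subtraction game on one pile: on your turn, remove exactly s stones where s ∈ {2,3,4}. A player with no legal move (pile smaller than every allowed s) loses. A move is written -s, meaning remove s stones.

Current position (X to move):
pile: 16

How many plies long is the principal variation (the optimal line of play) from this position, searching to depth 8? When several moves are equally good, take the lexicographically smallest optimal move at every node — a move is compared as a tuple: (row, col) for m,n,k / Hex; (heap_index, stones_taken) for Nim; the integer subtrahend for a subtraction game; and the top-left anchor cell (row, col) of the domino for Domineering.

PV length from [16]: 5 plies

p1 X@[16]: -2[14]-1 -3[13]+1* -4[12]+1
p2 O@[13]: -2[11]-1* -3[10]-1 -4[9]-1
p3 X@[11]: -2[9]-1 -3[8]-1 -4[7]+1*
p4 O@[7]: -2[5]-1* -3[4]-1 -4[3]-1
p5 X@[5]: -2[3]-1 -3[2]-1 -4[1]+1*
p6 O@[1] terminal -1; root [16] d8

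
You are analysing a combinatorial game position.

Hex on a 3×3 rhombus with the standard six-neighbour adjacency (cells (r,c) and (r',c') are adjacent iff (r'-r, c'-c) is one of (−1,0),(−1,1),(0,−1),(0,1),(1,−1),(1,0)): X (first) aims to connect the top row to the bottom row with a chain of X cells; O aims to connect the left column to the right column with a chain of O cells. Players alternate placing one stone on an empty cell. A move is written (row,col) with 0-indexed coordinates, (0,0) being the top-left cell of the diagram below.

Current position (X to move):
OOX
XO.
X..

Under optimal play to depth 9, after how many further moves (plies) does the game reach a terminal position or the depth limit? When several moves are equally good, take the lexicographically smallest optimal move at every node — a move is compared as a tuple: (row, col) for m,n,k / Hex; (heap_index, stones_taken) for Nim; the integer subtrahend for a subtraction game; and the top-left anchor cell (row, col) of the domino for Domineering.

[OOX/XO./X..] X move#1: (1,2):+1/OOX/XOX/X..*, (2,1):-1/OOX/XO./XX., (2,2):-1/OOX/XO./X.X
[OOX/XOX/X..] O move#2: (2,1):-1/OOX/XOX/XO.*, (2,2):-1/OOX/XOX/X.O
[OOX/XOX/XO.] X move#3: (2,2):+1/OOX/XOX/XOX*
[OOX/XOX/XOX] end (terminal -1, O#4); searched OOX/XO./X.. to 9

PV length from [OOX/XO./X..]: 3 plies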